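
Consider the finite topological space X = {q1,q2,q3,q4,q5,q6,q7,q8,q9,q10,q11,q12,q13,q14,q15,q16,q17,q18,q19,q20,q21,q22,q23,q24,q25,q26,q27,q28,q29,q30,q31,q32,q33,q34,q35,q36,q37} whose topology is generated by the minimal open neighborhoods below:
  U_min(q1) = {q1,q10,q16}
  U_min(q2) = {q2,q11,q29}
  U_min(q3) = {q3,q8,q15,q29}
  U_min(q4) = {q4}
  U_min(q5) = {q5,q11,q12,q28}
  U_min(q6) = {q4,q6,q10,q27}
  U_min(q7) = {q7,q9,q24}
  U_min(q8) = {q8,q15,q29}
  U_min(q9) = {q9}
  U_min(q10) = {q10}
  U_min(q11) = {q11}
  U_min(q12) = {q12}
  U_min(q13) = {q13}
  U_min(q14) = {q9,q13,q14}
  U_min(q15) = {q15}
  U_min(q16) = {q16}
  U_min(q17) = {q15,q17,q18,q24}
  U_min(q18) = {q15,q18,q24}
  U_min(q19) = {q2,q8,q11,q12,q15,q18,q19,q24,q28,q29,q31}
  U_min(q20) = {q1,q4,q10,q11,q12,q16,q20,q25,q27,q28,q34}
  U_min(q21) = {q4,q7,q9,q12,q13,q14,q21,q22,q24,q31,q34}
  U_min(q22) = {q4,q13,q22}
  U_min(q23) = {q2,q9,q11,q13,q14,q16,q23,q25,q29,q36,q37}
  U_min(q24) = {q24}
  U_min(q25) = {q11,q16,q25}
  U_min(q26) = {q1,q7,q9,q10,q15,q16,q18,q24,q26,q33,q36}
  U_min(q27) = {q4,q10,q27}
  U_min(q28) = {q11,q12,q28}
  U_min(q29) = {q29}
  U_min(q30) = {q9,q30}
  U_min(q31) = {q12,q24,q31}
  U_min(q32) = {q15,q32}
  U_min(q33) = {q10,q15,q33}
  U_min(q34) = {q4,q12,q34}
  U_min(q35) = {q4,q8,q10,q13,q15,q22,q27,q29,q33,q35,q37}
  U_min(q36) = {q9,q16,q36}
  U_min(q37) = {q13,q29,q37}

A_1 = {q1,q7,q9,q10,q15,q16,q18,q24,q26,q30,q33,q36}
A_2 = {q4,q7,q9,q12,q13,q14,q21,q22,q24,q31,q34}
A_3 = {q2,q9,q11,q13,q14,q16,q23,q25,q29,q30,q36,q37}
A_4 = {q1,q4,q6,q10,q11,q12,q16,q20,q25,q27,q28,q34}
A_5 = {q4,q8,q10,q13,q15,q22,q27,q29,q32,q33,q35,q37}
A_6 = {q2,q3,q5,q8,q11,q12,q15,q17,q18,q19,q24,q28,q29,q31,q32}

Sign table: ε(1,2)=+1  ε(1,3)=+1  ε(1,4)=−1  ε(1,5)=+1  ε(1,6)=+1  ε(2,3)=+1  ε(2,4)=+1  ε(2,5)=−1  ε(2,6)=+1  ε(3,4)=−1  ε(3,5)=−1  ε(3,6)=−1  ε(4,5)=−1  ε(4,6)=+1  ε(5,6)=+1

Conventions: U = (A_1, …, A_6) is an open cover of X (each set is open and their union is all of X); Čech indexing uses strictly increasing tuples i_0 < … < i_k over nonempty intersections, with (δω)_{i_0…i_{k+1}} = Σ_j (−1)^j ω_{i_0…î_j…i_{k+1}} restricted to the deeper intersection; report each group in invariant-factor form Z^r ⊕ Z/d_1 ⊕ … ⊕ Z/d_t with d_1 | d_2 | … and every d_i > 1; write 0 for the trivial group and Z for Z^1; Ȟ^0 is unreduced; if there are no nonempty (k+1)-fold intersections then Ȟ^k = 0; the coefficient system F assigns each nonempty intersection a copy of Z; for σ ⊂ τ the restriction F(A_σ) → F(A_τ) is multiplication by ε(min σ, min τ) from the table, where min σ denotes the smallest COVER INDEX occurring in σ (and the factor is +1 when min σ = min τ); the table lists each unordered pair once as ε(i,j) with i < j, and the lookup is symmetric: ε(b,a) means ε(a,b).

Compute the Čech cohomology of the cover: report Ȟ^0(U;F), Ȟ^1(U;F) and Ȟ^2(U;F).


Ȟ^0(U;F) ≅ 0; Ȟ^1(U;F) ≅ Z/2; Ȟ^2(U;F) ≅ Z

cover nerve:
  A12={q7,q9,q24} A13={q9,q16,q30,q36} A14={q1,q10,q16} A15={q10,q15,q33} A16={q15,q18,q24} A23={q9,q13,q14} A24={q4,q12,q34} A25={q4,q13,q22} A26={q12,q24,q31} A34={q11,q16,q25} A35={q13,q29,q37} A36={q2,q11,q29} A45={q4,q10,q27} A46={q11,q12,q28} A56={q8,q15,q29,q32}
  A123={q9} A126={q24} A134={q16} A145={q10} A156={q15} A235={q13} A245={q4} A246={q12} A346={q11} A356={q29}
C dims 6,15,10; δ0: rk 6, SNF 1^5·2; δ1: rk 9, SNF 1^9
Ȟ^0: (6−6)−0=0 ⇒ 0
Ȟ^1: (15−9)−6=0 plus torsion [2] ⇒ Z/2
Ȟ^2: (10−0)−9=1 ⇒ Z


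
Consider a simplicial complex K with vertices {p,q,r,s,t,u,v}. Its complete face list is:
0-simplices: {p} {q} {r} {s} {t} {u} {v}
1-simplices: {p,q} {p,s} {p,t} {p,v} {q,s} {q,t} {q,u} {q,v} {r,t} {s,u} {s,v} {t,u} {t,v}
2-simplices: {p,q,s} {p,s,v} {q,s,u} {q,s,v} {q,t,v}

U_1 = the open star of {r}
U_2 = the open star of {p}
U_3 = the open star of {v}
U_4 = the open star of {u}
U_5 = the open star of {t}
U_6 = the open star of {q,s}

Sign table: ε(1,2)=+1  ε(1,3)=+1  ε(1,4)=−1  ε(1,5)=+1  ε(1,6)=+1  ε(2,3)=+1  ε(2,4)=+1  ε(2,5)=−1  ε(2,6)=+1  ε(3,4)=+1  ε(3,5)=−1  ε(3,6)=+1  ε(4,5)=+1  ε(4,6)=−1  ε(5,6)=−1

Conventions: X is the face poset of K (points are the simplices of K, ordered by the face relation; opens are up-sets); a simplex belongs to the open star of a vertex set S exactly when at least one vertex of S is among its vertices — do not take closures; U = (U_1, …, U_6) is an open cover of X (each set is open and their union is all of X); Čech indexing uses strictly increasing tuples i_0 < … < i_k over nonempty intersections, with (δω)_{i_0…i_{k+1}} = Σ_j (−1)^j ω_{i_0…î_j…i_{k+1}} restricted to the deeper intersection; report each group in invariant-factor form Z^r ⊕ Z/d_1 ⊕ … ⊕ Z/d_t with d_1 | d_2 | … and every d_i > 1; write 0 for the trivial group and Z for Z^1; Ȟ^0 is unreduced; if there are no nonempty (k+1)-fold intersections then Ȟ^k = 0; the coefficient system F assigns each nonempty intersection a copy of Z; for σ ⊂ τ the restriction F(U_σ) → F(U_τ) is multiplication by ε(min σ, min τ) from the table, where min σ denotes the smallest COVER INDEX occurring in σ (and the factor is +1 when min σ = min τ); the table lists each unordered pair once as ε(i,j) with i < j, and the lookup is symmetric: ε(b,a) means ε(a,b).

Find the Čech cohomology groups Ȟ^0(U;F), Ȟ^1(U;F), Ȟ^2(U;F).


Ȟ^0(U;F) ≅ Z,  Ȟ^1(U;F) ≅ Z^2,  Ȟ^2(U;F) ≅ 0

nerve of the cover:
  U1={{r},{r,t}} U2={{p},{p,q},{p,s},{p,t},{p,v},{p,q,s},{p,s,v}} U3={{v},{p,v},{q,v},{s,v},{t,v},{p,s,v},{q,s,v},{q,t,v}} U4={{u},{q,u},{s,u},{t,u},{q,s,u}} U5={{t},{p,t},{q,t},{r,t},{t,u},{t,v},{q,t,v}} U6={{q},{s},{p,q},{p,s},{q,s},{q,t},{q,u},{q,v},{s,u},{s,v},{p,q,s},{p,s,v},{q,s,u},{q,s,v},{q,t,v}}
  U15={{r,t}} U23={{p,v},{p,s,v}} U25={{p,t}} U26={{p,q},{p,s},{p,q,s},{p,s,v}} U35={{t,v},{q,t,v}} U36={{q,v},{s,v},{p,s,v},{q,s,v},{q,t,v}} U45={{t,u}} U46={{q,u},{s,u},{q,s,u}} U56={{q,t},{q,t,v}}
  U236={{p,s,v}} U356={{q,t,v}}
C dims 6,9,2; δ0: rk 5, SNF 1^5; δ1: rk 2, SNF 1^2
Ȟ^0 = (6 − 5) − 0 = 1, so Ȟ^0 ≅ Z
Ȟ^1 = (9 − 2) − 5 = 2, so Ȟ^1 ≅ Z^2
Ȟ^2 = (2 − 0) − 2 = 0, so Ȟ^2 ≅ 0


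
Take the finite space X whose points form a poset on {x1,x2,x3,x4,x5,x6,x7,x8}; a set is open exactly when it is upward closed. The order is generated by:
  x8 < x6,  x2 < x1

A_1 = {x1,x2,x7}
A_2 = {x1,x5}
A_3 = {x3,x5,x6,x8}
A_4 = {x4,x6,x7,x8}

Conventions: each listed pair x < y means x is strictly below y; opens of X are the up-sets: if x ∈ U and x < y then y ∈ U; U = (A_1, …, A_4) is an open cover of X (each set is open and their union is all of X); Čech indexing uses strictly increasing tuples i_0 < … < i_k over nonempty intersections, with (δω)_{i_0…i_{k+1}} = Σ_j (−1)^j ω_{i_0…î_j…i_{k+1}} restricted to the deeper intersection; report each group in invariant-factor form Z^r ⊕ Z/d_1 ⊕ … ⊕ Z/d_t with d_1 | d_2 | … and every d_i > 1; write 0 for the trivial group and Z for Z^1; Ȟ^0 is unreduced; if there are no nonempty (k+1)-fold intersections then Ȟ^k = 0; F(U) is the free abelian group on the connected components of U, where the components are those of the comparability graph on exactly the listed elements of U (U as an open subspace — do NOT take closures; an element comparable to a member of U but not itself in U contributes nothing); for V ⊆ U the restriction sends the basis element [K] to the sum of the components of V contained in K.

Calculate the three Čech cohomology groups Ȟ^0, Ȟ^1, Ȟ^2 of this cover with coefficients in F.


nonempty intersections:
  A12={x1} A14={x7} A23={x5} A34={x6,x8}
components per intersection:
  A1: {x1,x2} {x7}
  A2: {x1} {x5}
  A3: {x3} {x5} {x6,x8}
  A4: {x4} {x6,x8} {x7}
  A12: {x1}
  A14: {x7}
  A23: {x5}
  A34: {x6,x8}
C dims 10,4; δ0: rk 4, SNF 1^4
Ȟ^0: (10−4)−0=6 ⇒ Z^6
Ȟ^1: (4−0)−4=0 ⇒ 0
Ȟ^2: (0−0)−0=0 ⇒ 0

Ȟ^0 = Z^6, Ȟ^1 = 0 and Ȟ^2 = 0


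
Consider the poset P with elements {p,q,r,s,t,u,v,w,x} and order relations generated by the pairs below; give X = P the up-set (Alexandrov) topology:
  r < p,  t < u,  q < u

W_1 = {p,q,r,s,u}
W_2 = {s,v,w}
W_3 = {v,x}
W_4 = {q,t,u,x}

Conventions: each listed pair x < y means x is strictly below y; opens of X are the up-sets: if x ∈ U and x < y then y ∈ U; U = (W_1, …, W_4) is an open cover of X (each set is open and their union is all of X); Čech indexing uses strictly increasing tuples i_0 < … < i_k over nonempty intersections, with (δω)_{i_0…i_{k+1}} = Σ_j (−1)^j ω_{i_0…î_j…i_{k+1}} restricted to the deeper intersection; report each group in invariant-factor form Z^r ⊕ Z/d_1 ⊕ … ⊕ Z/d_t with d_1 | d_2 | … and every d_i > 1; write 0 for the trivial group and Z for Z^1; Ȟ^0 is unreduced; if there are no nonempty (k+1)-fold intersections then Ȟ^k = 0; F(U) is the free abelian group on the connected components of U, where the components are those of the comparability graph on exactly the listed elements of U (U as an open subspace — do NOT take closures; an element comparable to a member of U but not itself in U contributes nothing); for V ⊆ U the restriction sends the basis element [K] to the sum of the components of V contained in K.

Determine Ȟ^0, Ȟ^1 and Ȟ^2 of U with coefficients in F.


cover nerve:
  W12={s} W14={q,u} W23={v} W34={x}
components per intersection:
  W1: {p,r} {q,u} {s}
  W2: {s} {v} {w}
  W3: {v} {x}
  W4: {q,t,u} {x}
  W12: {s}
  W14: {q,u}
  W23: {v}
  W34: {x}
C dims 10,4; δ0: rk 4, SNF 1^4
Ȟ^0: (10−4)−0=6 ⇒ Z^6
Ȟ^1: (4−0)−4=0 ⇒ 0
Ȟ^2: (0−0)−0=0 ⇒ 0

Ȟ^0(U;F) ≅ Z^6,  Ȟ^1(U;F) ≅ 0,  Ȟ^2(U;F) ≅ 0


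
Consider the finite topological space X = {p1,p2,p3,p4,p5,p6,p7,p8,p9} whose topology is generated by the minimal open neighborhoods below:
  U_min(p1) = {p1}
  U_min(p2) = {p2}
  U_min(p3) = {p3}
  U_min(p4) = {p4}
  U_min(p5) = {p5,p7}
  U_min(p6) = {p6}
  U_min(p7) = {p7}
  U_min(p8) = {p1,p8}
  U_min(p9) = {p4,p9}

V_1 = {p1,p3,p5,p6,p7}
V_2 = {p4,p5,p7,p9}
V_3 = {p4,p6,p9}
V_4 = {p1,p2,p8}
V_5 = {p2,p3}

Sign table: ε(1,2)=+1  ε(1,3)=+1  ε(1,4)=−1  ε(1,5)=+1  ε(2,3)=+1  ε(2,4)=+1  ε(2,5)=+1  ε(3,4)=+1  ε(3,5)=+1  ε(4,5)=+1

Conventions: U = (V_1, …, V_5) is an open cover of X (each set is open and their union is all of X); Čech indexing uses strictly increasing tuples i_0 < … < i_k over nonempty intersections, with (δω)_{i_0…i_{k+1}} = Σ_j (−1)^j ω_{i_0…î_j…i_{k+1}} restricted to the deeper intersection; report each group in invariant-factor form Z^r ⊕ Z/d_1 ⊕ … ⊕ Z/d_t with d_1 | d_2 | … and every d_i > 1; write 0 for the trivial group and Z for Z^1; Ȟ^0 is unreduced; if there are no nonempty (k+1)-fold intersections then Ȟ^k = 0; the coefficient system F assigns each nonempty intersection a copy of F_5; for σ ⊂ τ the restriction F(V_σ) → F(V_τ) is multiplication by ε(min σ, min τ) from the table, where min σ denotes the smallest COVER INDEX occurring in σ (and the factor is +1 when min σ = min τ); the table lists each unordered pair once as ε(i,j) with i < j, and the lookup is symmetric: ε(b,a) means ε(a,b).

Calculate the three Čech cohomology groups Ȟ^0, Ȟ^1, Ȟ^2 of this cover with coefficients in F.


nerve of the cover:
  V12={p5,p7} V13={p6} V14={p1} V15={p3} V23={p4,p9} V45={p2}
C dims 5,6; δ0: rk_F5 5
Ȟ^0 = (5 − 5) − 0 = 0, so Ȟ^0 ≅ 0
Ȟ^1 = (6 − 0) − 5 = 1, so Ȟ^1 ≅ Z/5
Ȟ^2 = (0 − 0) − 0 = 0, so Ȟ^2 ≅ 0

Ȟ^0(U;F) ≅ 0, Ȟ^1(U;F) ≅ Z/5, Ȟ^2(U;F) ≅ 0


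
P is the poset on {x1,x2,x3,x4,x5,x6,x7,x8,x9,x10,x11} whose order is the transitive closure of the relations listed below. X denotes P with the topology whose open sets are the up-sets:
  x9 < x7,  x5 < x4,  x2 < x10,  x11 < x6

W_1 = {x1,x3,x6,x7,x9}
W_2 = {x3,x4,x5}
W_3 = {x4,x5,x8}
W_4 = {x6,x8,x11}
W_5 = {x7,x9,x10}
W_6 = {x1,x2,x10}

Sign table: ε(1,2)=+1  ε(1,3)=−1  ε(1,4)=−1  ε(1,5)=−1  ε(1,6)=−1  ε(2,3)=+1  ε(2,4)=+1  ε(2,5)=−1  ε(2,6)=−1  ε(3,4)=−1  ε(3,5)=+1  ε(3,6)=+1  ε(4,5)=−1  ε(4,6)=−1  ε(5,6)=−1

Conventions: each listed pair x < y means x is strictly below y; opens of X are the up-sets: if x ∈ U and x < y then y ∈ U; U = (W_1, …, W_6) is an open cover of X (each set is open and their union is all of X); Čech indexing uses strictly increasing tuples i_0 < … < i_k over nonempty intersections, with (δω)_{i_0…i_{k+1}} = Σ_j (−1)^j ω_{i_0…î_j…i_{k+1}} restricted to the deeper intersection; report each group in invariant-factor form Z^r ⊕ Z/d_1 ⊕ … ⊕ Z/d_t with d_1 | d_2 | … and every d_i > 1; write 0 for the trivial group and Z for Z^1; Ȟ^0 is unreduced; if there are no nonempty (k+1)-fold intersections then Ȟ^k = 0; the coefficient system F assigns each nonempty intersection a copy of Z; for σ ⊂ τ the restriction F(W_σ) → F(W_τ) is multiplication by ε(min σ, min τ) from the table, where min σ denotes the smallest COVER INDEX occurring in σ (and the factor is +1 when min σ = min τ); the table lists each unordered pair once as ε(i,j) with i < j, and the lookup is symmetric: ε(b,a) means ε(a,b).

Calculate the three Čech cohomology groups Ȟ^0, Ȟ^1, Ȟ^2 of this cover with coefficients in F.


Ȟ^0 ≅ 0; Ȟ^1 ≅ Z ⊕ Z/2; Ȟ^2 ≅ 0

nonempty overlaps:
  W12={x3} W14={x6} W15={x7,x9} W16={x1} W23={x4,x5} W34={x8} W56={x10}
C dims 6,7; δ0: rk 6, SNF 1^5·2
degree 0: 6−6−0 = 0 → Ȟ^0 ≅ 0
degree 1: 7−0−6 = 1 plus torsion [2] → Ȟ^1 ≅ Z ⊕ Z/2
degree 2: 0−0−0 = 0 → Ȟ^2 ≅ 0


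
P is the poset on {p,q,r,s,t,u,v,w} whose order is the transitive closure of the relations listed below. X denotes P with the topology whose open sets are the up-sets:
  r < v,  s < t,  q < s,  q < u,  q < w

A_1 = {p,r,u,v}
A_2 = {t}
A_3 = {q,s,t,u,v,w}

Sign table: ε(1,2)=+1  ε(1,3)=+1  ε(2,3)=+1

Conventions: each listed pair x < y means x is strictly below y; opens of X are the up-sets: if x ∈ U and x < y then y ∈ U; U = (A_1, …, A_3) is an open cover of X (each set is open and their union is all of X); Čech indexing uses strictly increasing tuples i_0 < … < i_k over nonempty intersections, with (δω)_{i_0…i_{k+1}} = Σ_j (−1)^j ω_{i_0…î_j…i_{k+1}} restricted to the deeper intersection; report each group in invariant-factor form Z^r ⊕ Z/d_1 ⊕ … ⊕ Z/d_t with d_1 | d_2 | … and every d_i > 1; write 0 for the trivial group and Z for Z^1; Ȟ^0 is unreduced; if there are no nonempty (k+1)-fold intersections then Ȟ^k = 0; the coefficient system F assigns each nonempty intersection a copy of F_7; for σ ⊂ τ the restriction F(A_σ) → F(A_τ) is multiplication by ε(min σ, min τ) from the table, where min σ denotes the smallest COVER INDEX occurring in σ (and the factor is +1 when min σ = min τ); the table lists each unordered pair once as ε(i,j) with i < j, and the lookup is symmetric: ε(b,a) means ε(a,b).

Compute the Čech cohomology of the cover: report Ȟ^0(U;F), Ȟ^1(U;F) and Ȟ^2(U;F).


nerve of the cover:
  A13={u,v} A23={t}
C dims 3,2; δ0: rk_F7 2
Ȟ^0 = (3 − 2) − 0 = 1, so Ȟ^0 ≅ Z/7
Ȟ^1 = (2 − 0) − 2 = 0, so Ȟ^1 ≅ 0
Ȟ^2 = (0 − 0) − 0 = 0, so Ȟ^2 ≅ 0

Ȟ^0(U;F) ≅ Z/7, Ȟ^1(U;F) ≅ 0, Ȟ^2(U;F) ≅ 0


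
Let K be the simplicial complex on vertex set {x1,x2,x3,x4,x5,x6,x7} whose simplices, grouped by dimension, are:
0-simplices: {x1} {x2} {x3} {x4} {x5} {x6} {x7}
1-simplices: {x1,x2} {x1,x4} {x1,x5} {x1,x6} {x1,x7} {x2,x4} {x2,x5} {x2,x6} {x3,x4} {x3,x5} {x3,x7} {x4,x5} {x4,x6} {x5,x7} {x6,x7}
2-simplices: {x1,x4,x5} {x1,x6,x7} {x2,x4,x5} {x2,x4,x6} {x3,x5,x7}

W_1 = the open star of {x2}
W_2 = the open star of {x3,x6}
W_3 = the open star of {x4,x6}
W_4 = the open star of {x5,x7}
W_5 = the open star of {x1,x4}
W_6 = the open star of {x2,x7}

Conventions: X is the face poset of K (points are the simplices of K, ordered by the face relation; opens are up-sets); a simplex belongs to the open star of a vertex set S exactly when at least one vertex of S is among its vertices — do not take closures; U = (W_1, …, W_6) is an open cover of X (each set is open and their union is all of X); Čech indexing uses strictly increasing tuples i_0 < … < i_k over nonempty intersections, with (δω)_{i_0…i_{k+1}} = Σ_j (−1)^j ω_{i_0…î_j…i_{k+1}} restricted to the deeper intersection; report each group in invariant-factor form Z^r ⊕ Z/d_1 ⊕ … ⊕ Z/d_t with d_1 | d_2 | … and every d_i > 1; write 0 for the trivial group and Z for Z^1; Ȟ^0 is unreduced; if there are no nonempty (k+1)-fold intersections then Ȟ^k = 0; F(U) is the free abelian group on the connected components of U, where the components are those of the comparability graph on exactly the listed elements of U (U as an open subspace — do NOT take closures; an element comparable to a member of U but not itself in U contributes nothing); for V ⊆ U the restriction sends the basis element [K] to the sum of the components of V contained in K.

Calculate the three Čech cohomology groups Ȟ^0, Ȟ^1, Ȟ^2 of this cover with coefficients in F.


nerve of the cover:
  W1={{x2},{x1,x2},{x2,x4},{x2,x5},{x2,x6},{x2,x4,x5},{x2,x4,x6}} W2={{x3},{x6},{x1,x6},{x2,x6},{x3,x4},{x3,x5},{x3,x7},{x4,x6},{x6,x7},{x1,x6,x7},{x2,x4,x6},{x3,x5,x7}} W3={{x4},{x6},{x1,x4},{x1,x6},{x2,x4},{x2,x6},{x3,x4},{x4,x5},{x4,x6},{x6,x7},{x1,x4,x5},{x1,x6,x7},{x2,x4,x5},{x2,x4,x6}} W4={{x5},{x7},{x1,x5},{x1,x7},{x2,x5},{x3,x5},{x3,x7},{x4,x5},{x5,x7},{x6,x7},{x1,x4,x5},{x1,x6,x7},{x2,x4,x5},{x3,x5,x7}} W5={{x1},{x4},{x1,x2},{x1,x4},{x1,x5},{x1,x6},{x1,x7},{x2,x4},{x3,x4},{x4,x5},{x4,x6},{x1,x4,x5},{x1,x6,x7},{x2,x4,x5},{x2,x4,x6}} W6={{x2},{x7},{x1,x2},{x1,x7},{x2,x4},{x2,x5},{x2,x6},{x3,x7},{x5,x7},{x6,x7},{x1,x6,x7},{x2,x4,x5},{x2,x4,x6},{x3,x5,x7}}
  W12={{x2,x6},{x2,x4,x6}} W13={{x2,x4},{x2,x6},{x2,x4,x5},{x2,x4,x6}} W14={{x2,x5},{x2,x4,x5}} W15={{x1,x2},{x2,x4},{x2,x4,x5},{x2,x4,x6}} W16={{x2},{x1,x2},{x2,x4},{x2,x5},{x2,x6},{x2,x4,x5},{x2,x4,x6}} W23={{x6},{x1,x6},{x2,x6},{x3,x4},{x4,x6},{x6,x7},{x1,x6,x7},{x2,x4,x6}} W24={{x3,x5},{x3,x7},{x6,x7},{x1,x6,x7},{x3,x5,x7}} W25={{x1,x6},{x3,x4},{x4,x6},{x1,x6,x7},{x2,x4,x6}} W26={{x2,x6},{x3,x7},{x6,x7},{x1,x6,x7},{x2,x4,x6},{x3,x5,x7}} W34={{x4,x5},{x6,x7},{x1,x4,x5},{x1,x6,x7},{x2,x4,x5}} W35={{x4},{x1,x4},{x1,x6},{x2,x4},{x3,x4},{x4,x5},{x4,x6},{x1,x4,x5},{x1,x6,x7},{x2,x4,x5},{x2,x4,x6}} W36={{x2,x4},{x2,x6},{x6,x7},{x1,x6,x7},{x2,x4,x5},{x2,x4,x6}} W45={{x1,x5},{x1,x7},{x4,x5},{x1,x4,x5},{x1,x6,x7},{x2,x4,x5}} W46={{x7},{x1,x7},{x2,x5},{x3,x7},{x5,x7},{x6,x7},{x1,x6,x7},{x2,x4,x5},{x3,x5,x7}} W56={{x1,x2},{x1,x7},{x2,x4},{x1,x6,x7},{x2,x4,x5},{x2,x4,x6}}
  W123={{x2,x6},{x2,x4,x6}} W125={{x2,x4,x6}} W126={{x2,x6},{x2,x4,x6}} W134={{x2,x4,x5}} W135={{x2,x4},{x2,x4,x5},{x2,x4,x6}} W136={{x2,x4},{x2,x6},{x2,x4,x5},{x2,x4,x6}} W145={{x2,x4,x5}} W146={{x2,x5},{x2,x4,x5}} W156={{x1,x2},{x2,x4},{x2,x4,x5},{x2,x4,x6}} W234={{x6,x7},{x1,x6,x7}} W235={{x1,x6},{x3,x4},{x4,x6},{x1,x6,x7},{x2,x4,x6}} W236={{x2,x6},{x6,x7},{x1,x6,x7},{x2,x4,x6}} W245={{x1,x6,x7}} W246={{x3,x7},{x6,x7},{x1,x6,x7},{x3,x5,x7}} W256={{x1,x6,x7},{x2,x4,x6}} W345={{x4,x5},{x1,x4,x5},{x1,x6,x7},{x2,x4,x5}} W346={{x6,x7},{x1,x6,x7},{x2,x4,x5}} W356={{x2,x4},{x1,x6,x7},{x2,x4,x5},{x2,x4,x6}} W456={{x1,x7},{x1,x6,x7},{x2,x4,x5}}
  W1235={{x2,x4,x6}} W1236={{x2,x6},{x2,x4,x6}} W1256={{x2,x4,x6}} W1345={{x2,x4,x5}} W1346={{x2,x4,x5}} W1356={{x2,x4},{x2,x4,x5},{x2,x4,x6}} W1456={{x2,x4,x5}} W2345={{x1,x6,x7}} W2346={{x6,x7},{x1,x6,x7}} W2356={{x1,x6,x7},{x2,x4,x6}} W2456={{x1,x6,x7}} W3456={{x1,x6,x7},{x2,x4,x5}}
  W12356={{x2,x4,x6}} W13456={{x2,x4,x5}} W23456={{x1,x6,x7}}
components per intersection:
  W1: {{x2},{x1,x2},{x2,x4},{x2,x5},{x2,x6},{x2,x4,x5},{x2,x4,x6}}
  W2: {{x3},{x3,x4},{x3,x5},{x3,x7},{x3,x5,x7}} {{x6},{x1,x6},{x2,x6},{x4,x6},{x6,x7},{x1,x6,x7},{x2,x4,x6}}
  W3: {{x4},{x6},{x1,x4},{x1,x6},{x2,x4},{x2,x6},{x3,x4},{x4,x5},{x4,x6},{x6,x7},{x1,x4,x5},{x1,x6,x7},{x2,x4,x5},{x2,x4,x6}}
  W4: {{x5},{x7},{x1,x5},{x1,x7},{x2,x5},{x3,x5},{x3,x7},{x4,x5},{x5,x7},{x6,x7},{x1,x4,x5},{x1,x6,x7},{x2,x4,x5},{x3,x5,x7}}
  W5: {{x1},{x4},{x1,x2},{x1,x4},{x1,x5},{x1,x6},{x1,x7},{x2,x4},{x3,x4},{x4,x5},{x4,x6},{x1,x4,x5},{x1,x6,x7},{x2,x4,x5},{x2,x4,x6}}
  W6: {{x2},{x1,x2},{x2,x4},{x2,x5},{x2,x6},{x2,x4,x5},{x2,x4,x6}} {{x7},{x1,x7},{x3,x7},{x5,x7},{x6,x7},{x1,x6,x7},{x3,x5,x7}}
  W12: {{x2,x6},{x2,x4,x6}}
  W13: {{x2,x4},{x2,x6},{x2,x4,x5},{x2,x4,x6}}
  W14: {{x2,x5},{x2,x4,x5}}
  W15: {{x1,x2}} {{x2,x4},{x2,x4,x5},{x2,x4,x6}}
  W16: {{x2},{x1,x2},{x2,x4},{x2,x5},{x2,x6},{x2,x4,x5},{x2,x4,x6}}
  W23: {{x6},{x1,x6},{x2,x6},{x4,x6},{x6,x7},{x1,x6,x7},{x2,x4,x6}} {{x3,x4}}
  W24: {{x3,x5},{x3,x7},{x3,x5,x7}} {{x6,x7},{x1,x6,x7}}
  W25: {{x1,x6},{x1,x6,x7}} {{x3,x4}} {{x4,x6},{x2,x4,x6}}
  W26: {{x2,x6},{x2,x4,x6}} {{x3,x7},{x3,x5,x7}} {{x6,x7},{x1,x6,x7}}
  W34: {{x4,x5},{x1,x4,x5},{x2,x4,x5}} {{x6,x7},{x1,x6,x7}}
  W35: {{x4},{x1,x4},{x2,x4},{x3,x4},{x4,x5},{x4,x6},{x1,x4,x5},{x2,x4,x5},{x2,x4,x6}} {{x1,x6},{x1,x6,x7}}
  W36: {{x2,x4},{x2,x6},{x2,x4,x5},{x2,x4,x6}} {{x6,x7},{x1,x6,x7}}
  W45: {{x1,x5},{x4,x5},{x1,x4,x5},{x2,x4,x5}} {{x1,x7},{x1,x6,x7}}
  W46: {{x7},{x1,x7},{x3,x7},{x5,x7},{x6,x7},{x1,x6,x7},{x3,x5,x7}} {{x2,x5},{x2,x4,x5}}
  W56: {{x1,x2}} {{x1,x7},{x1,x6,x7}} {{x2,x4},{x2,x4,x5},{x2,x4,x6}}
  W123: {{x2,x6},{x2,x4,x6}}
  W125: {{x2,x4,x6}}
  W126: {{x2,x6},{x2,x4,x6}}
  W134: {{x2,x4,x5}}
  W135: {{x2,x4},{x2,x4,x5},{x2,x4,x6}}
  W136: {{x2,x4},{x2,x6},{x2,x4,x5},{x2,x4,x6}}
  W145: {{x2,x4,x5}}
  W146: {{x2,x5},{x2,x4,x5}}
  W156: {{x1,x2}} {{x2,x4},{x2,x4,x5},{x2,x4,x6}}
  W234: {{x6,x7},{x1,x6,x7}}
  W235: {{x1,x6},{x1,x6,x7}} {{x3,x4}} {{x4,x6},{x2,x4,x6}}
  W236: {{x2,x6},{x2,x4,x6}} {{x6,x7},{x1,x6,x7}}
  W245: {{x1,x6,x7}}
  W246: {{x3,x7},{x3,x5,x7}} {{x6,x7},{x1,x6,x7}}
  W256: {{x1,x6,x7}} {{x2,x4,x6}}
  W345: {{x4,x5},{x1,x4,x5},{x2,x4,x5}} {{x1,x6,x7}}
  W346: {{x6,x7},{x1,x6,x7}} {{x2,x4,x5}}
  W356: {{x2,x4},{x2,x4,x5},{x2,x4,x6}} {{x1,x6,x7}}
  W456: {{x1,x7},{x1,x6,x7}} {{x2,x4,x5}}
  W1235: {{x2,x4,x6}}
  W1236: {{x2,x6},{x2,x4,x6}}
  W1256: {{x2,x4,x6}}
  W1345: {{x2,x4,x5}}
  W1346: {{x2,x4,x5}}
  W1356: {{x2,x4},{x2,x4,x5},{x2,x4,x6}}
  W1456: {{x2,x4,x5}}
  W2345: {{x1,x6,x7}}
  W2346: {{x6,x7},{x1,x6,x7}}
  W2356: {{x1,x6,x7}} {{x2,x4,x6}}
  W2456: {{x1,x6,x7}}
  W3456: {{x1,x6,x7}} {{x2,x4,x5}}
  W12356: {{x2,x4,x6}}
  W13456: {{x2,x4,x5}}
  W23456: {{x1,x6,x7}}
C dims 8,29,29,14; δ0: rk 7, SNF 1^7; δ1: rk 18, SNF 1^18; δ2: rk 11, SNF 1^11
Ȟ^0 = (8 − 7) − 0 = 1, so Ȟ^0 ≅ Z
Ȟ^1 = (29 − 18) − 7 = 4, so Ȟ^1 ≅ Z^4
Ȟ^2 = (29 − 11) − 18 = 0, so Ȟ^2 ≅ 0

Ȟ^0 = Z; Ȟ^1 = Z^4; Ȟ^2 = 0


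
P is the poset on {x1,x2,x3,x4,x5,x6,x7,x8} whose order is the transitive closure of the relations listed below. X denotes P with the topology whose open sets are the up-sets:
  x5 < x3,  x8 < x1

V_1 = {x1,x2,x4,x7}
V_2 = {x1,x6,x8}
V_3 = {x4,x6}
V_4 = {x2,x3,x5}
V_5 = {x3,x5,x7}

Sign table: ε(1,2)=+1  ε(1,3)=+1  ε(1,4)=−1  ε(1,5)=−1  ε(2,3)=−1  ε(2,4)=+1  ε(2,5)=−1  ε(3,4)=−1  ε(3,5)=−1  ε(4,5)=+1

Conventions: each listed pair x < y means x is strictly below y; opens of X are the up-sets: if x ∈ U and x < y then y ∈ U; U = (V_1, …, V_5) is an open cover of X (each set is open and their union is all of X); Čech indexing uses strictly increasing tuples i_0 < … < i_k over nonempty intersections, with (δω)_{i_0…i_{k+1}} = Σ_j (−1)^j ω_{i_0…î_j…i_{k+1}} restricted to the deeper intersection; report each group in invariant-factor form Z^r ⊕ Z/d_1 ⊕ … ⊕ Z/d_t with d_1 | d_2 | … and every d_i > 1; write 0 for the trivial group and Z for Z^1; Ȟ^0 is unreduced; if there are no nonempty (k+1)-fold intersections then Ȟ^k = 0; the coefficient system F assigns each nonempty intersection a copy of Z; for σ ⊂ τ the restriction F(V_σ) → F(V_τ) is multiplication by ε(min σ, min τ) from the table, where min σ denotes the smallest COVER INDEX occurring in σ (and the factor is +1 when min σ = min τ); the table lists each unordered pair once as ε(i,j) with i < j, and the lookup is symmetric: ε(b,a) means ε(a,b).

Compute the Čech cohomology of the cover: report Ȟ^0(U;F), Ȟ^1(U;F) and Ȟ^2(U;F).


Ȟ^0 ≅ 0, Ȟ^1 ≅ Z ⊕ Z/2 and Ȟ^2 ≅ 0

cover nerve:
  V12={x1} V13={x4} V14={x2} V15={x7} V23={x6} V45={x3,x5}
C dims 5,6; δ0: rk 5, SNF 1^4·2
Ȟ^0: (5−5)−0=0 ⇒ 0
Ȟ^1: (6−0)−5=1 plus torsion [2] ⇒ Z ⊕ Z/2
Ȟ^2: (0−0)−0=0 ⇒ 0


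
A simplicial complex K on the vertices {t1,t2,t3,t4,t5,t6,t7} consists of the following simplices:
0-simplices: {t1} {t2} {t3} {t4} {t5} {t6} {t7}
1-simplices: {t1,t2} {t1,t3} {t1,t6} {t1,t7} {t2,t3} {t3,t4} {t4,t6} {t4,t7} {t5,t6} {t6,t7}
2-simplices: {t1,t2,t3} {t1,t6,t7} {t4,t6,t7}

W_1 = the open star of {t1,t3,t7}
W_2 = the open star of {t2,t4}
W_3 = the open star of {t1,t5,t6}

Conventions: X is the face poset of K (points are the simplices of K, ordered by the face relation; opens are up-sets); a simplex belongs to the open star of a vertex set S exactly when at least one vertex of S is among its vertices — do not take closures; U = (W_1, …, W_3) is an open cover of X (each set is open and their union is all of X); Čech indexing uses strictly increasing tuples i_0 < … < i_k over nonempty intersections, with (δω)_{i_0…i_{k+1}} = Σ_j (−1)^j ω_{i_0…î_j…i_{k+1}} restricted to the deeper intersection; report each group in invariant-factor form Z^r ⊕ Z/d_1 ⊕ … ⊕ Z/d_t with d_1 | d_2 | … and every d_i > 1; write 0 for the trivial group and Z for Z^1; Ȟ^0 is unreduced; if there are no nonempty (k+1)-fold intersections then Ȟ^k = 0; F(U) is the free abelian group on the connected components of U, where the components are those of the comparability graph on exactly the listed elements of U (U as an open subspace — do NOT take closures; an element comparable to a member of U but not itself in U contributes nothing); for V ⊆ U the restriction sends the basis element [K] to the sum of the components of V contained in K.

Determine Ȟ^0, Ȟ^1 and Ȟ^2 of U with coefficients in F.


intersection data:
  W1={{t1},{t3},{t7},{t1,t2},{t1,t3},{t1,t6},{t1,t7},{t2,t3},{t3,t4},{t4,t7},{t6,t7},{t1,t2,t3},{t1,t6,t7},{t4,t6,t7}} W2={{t2},{t4},{t1,t2},{t2,t3},{t3,t4},{t4,t6},{t4,t7},{t1,t2,t3},{t4,t6,t7}} W3={{t1},{t5},{t6},{t1,t2},{t1,t3},{t1,t6},{t1,t7},{t4,t6},{t5,t6},{t6,t7},{t1,t2,t3},{t1,t6,t7},{t4,t6,t7}}
  W12={{t1,t2},{t2,t3},{t3,t4},{t4,t7},{t1,t2,t3},{t4,t6,t7}} W13={{t1},{t1,t2},{t1,t3},{t1,t6},{t1,t7},{t6,t7},{t1,t2,t3},{t1,t6,t7},{t4,t6,t7}} W23={{t1,t2},{t4,t6},{t1,t2,t3},{t4,t6,t7}}
  W123={{t1,t2},{t1,t2,t3},{t4,t6,t7}}
components per intersection:
  W1: {{t1},{t3},{t7},{t1,t2},{t1,t3},{t1,t6},{t1,t7},{t2,t3},{t3,t4},{t4,t7},{t6,t7},{t1,t2,t3},{t1,t6,t7},{t4,t6,t7}}
  W2: {{t2},{t1,t2},{t2,t3},{t1,t2,t3}} {{t4},{t3,t4},{t4,t6},{t4,t7},{t4,t6,t7}}
  W3: {{t1},{t5},{t6},{t1,t2},{t1,t3},{t1,t6},{t1,t7},{t4,t6},{t5,t6},{t6,t7},{t1,t2,t3},{t1,t6,t7},{t4,t6,t7}}
  W12: {{t1,t2},{t2,t3},{t1,t2,t3}} {{t3,t4}} {{t4,t7},{t4,t6,t7}}
  W13: {{t1},{t1,t2},{t1,t3},{t1,t6},{t1,t7},{t6,t7},{t1,t2,t3},{t1,t6,t7},{t4,t6,t7}}
  W23: {{t1,t2},{t1,t2,t3}} {{t4,t6},{t4,t6,t7}}
  W123: {{t1,t2},{t1,t2,t3}} {{t4,t6,t7}}
C dims 4,6,2; δ0: rk 3, SNF 1^3; δ1: rk 2, SNF 1^2
Ȟ^0 = (4 − 3) − 0 = 1, so Ȟ^0 ≅ Z
Ȟ^1 = (6 − 2) − 3 = 1, so Ȟ^1 ≅ Z
Ȟ^2 = (2 − 0) − 2 = 0, so Ȟ^2 ≅ 0

Ȟ^0 ≅ Z; Ȟ^1 ≅ Z; Ȟ^2 ≅ 0


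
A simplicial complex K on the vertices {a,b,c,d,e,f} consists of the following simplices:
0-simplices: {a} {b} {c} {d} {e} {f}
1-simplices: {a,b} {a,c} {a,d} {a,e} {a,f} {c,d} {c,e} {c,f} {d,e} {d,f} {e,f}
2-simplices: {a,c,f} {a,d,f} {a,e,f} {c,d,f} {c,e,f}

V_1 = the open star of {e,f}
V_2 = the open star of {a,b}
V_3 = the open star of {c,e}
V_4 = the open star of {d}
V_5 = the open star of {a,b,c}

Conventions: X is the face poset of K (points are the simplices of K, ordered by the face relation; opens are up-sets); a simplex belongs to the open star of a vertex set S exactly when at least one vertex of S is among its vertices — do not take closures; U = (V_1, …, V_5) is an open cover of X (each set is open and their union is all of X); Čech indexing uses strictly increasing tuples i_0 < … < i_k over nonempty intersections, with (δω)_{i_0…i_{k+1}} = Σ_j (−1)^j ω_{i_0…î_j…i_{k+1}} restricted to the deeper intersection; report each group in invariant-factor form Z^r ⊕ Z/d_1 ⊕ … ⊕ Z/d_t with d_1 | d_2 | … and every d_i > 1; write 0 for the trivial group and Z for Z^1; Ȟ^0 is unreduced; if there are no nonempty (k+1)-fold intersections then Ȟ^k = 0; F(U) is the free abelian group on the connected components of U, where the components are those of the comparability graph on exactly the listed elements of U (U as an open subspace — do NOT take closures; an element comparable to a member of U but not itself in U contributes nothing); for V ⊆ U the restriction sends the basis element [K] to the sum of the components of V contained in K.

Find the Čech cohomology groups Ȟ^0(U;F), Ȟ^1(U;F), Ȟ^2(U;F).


Ȟ^0 = Z,  Ȟ^1 = Z,  Ȟ^2 = 0

intersection data:
  V1={{e},{f},{a,e},{a,f},{c,e},{c,f},{d,e},{d,f},{e,f},{a,c,f},{a,d,f},{a,e,f},{c,d,f},{c,e,f}} V2={{a},{b},{a,b},{a,c},{a,d},{a,e},{a,f},{a,c,f},{a,d,f},{a,e,f}} V3={{c},{e},{a,c},{a,e},{c,d},{c,e},{c,f},{d,e},{e,f},{a,c,f},{a,e,f},{c,d,f},{c,e,f}} V4={{d},{a,d},{c,d},{d,e},{d,f},{a,d,f},{c,d,f}} V5={{a},{b},{c},{a,b},{a,c},{a,d},{a,e},{a,f},{c,d},{c,e},{c,f},{a,c,f},{a,d,f},{a,e,f},{c,d,f},{c,e,f}}
  V12={{a,e},{a,f},{a,c,f},{a,d,f},{a,e,f}} V13={{e},{a,e},{c,e},{c,f},{d,e},{e,f},{a,c,f},{a,e,f},{c,d,f},{c,e,f}} V14={{d,e},{d,f},{a,d,f},{c,d,f}} V15={{a,e},{a,f},{c,e},{c,f},{a,c,f},{a,d,f},{a,e,f},{c,d,f},{c,e,f}} V23={{a,c},{a,e},{a,c,f},{a,e,f}} V24={{a,d},{a,d,f}} V25={{a},{b},{a,b},{a,c},{a,d},{a,e},{a,f},{a,c,f},{a,d,f},{a,e,f}} V34={{c,d},{d,e},{c,d,f}} V35={{c},{a,c},{a,e},{c,d},{c,e},{c,f},{a,c,f},{a,e,f},{c,d,f},{c,e,f}} V45={{a,d},{c,d},{a,d,f},{c,d,f}}
  V123={{a,e},{a,c,f},{a,e,f}} V124={{a,d,f}} V125={{a,e},{a,f},{a,c,f},{a,d,f},{a,e,f}} V134={{d,e},{c,d,f}} V135={{a,e},{c,e},{c,f},{a,c,f},{a,e,f},{c,d,f},{c,e,f}} V145={{a,d,f},{c,d,f}} V235={{a,c},{a,e},{a,c,f},{a,e,f}} V245={{a,d},{a,d,f}} V345={{c,d},{c,d,f}}
  V1235={{a,e},{a,c,f},{a,e,f}} V1245={{a,d,f}} V1345={{c,d,f}}
components per intersection:
  V1: {{e},{f},{a,e},{a,f},{c,e},{c,f},{d,e},{d,f},{e,f},{a,c,f},{a,d,f},{a,e,f},{c,d,f},{c,e,f}}
  V2: {{a},{b},{a,b},{a,c},{a,d},{a,e},{a,f},{a,c,f},{a,d,f},{a,e,f}}
  V3: {{c},{e},{a,c},{a,e},{c,d},{c,e},{c,f},{d,e},{e,f},{a,c,f},{a,e,f},{c,d,f},{c,e,f}}
  V4: {{d},{a,d},{c,d},{d,e},{d,f},{a,d,f},{c,d,f}}
  V5: {{a},{b},{c},{a,b},{a,c},{a,d},{a,e},{a,f},{c,d},{c,e},{c,f},{a,c,f},{a,d,f},{a,e,f},{c,d,f},{c,e,f}}
  V12: {{a,e},{a,f},{a,c,f},{a,d,f},{a,e,f}}
  V13: {{e},{a,e},{c,e},{c,f},{d,e},{e,f},{a,c,f},{a,e,f},{c,d,f},{c,e,f}}
  V14: {{d,e}} {{d,f},{a,d,f},{c,d,f}}
  V15: {{a,e},{a,f},{c,e},{c,f},{a,c,f},{a,d,f},{a,e,f},{c,d,f},{c,e,f}}
  V23: {{a,c},{a,c,f}} {{a,e},{a,e,f}}
  V24: {{a,d},{a,d,f}}
  V25: {{a},{b},{a,b},{a,c},{a,d},{a,e},{a,f},{a,c,f},{a,d,f},{a,e,f}}
  V34: {{c,d},{c,d,f}} {{d,e}}
  V35: {{c},{a,c},{c,d},{c,e},{c,f},{a,c,f},{c,d,f},{c,e,f}} {{a,e},{a,e,f}}
  V45: {{a,d},{a,d,f}} {{c,d},{c,d,f}}
  V123: {{a,e},{a,e,f}} {{a,c,f}}
  V124: {{a,d,f}}
  V125: {{a,e},{a,f},{a,c,f},{a,d,f},{a,e,f}}
  V134: {{d,e}} {{c,d,f}}
  V135: {{a,e},{a,e,f}} {{c,e},{c,f},{a,c,f},{c,d,f},{c,e,f}}
  V145: {{a,d,f}} {{c,d,f}}
  V235: {{a,c},{a,c,f}} {{a,e},{a,e,f}}
  V245: {{a,d},{a,d,f}}
  V345: {{c,d},{c,d,f}}
  V1235: {{a,e},{a,e,f}} {{a,c,f}}
  V1245: {{a,d,f}}
  V1345: {{c,d,f}}
C dims 5,15,14,4; δ0: rk 4, SNF 1^4; δ1: rk 10, SNF 1^10; δ2: rk 4, SNF 1^4
Ȟ^0 = (5 − 4) − 0 = 1, so Ȟ^0 ≅ Z
Ȟ^1 = (15 − 10) − 4 = 1, so Ȟ^1 ≅ Z
Ȟ^2 = (14 − 4) − 10 = 0, so Ȟ^2 ≅ 0


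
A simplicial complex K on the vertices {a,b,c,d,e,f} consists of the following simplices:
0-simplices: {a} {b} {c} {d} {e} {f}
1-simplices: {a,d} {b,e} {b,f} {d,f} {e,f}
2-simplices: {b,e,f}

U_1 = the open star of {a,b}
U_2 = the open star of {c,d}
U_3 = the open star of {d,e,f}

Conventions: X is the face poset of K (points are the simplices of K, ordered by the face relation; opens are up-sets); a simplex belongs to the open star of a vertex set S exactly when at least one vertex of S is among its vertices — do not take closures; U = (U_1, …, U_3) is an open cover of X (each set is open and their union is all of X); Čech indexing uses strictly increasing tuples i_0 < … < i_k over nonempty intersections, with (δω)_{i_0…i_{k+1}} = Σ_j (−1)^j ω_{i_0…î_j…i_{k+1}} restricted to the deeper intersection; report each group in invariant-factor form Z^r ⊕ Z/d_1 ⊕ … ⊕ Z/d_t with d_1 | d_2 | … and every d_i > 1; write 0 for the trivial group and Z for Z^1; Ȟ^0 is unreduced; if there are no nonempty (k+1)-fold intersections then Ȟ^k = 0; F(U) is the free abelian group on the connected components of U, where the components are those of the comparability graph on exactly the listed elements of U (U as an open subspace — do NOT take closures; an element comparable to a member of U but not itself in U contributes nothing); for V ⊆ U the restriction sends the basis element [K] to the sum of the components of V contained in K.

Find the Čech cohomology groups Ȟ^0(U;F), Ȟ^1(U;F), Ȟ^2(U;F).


nerve simplices:
  U1={{a},{b},{a,d},{b,e},{b,f},{b,e,f}} U2={{c},{d},{a,d},{d,f}} U3={{d},{e},{f},{a,d},{b,e},{b,f},{d,f},{e,f},{b,e,f}}
  U12={{a,d}} U13={{a,d},{b,e},{b,f},{b,e,f}} U23={{d},{a,d},{d,f}}
  U123={{a,d}}
components per intersection:
  U1: {{a},{a,d}} {{b},{b,e},{b,f},{b,e,f}}
  U2: {{c}} {{d},{a,d},{d,f}}
  U3: {{d},{e},{f},{a,d},{b,e},{b,f},{d,f},{e,f},{b,e,f}}
  U12: {{a,d}}
  U13: {{a,d}} {{b,e},{b,f},{b,e,f}}
  U23: {{d},{a,d},{d,f}}
  U123: {{a,d}}
C dims 5,4,1; δ0: rk 3, SNF 1^3; δ1: rk 1, SNF 1^1
degree 0: 5−3−0 = 2 → Ȟ^0 ≅ Z^2
degree 1: 4−1−3 = 0 → Ȟ^1 ≅ 0
degree 2: 1−0−1 = 0 → Ȟ^2 ≅ 0

Ȟ^0 ≅ Z^2, Ȟ^1 ≅ 0, Ȟ^2 ≅ 0


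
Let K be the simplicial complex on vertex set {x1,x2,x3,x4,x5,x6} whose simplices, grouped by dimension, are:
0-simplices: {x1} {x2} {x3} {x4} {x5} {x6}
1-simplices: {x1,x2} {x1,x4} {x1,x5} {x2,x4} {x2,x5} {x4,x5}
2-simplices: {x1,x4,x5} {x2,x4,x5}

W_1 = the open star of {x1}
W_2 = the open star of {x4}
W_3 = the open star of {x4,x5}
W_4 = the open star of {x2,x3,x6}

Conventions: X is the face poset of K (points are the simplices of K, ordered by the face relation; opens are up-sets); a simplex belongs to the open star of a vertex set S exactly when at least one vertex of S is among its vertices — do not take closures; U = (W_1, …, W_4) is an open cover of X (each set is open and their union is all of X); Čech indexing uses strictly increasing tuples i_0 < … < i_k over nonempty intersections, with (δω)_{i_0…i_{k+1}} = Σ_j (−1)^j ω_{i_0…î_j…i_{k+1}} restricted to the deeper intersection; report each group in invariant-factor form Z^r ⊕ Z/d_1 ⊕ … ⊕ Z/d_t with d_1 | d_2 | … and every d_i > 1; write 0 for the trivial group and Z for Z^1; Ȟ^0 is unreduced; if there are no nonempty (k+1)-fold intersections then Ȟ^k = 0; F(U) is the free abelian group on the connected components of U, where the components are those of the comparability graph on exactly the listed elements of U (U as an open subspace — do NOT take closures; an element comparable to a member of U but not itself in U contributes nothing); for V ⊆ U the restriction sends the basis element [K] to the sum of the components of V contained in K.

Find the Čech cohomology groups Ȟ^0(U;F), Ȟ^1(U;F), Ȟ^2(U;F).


intersection data:
  W1={{x1},{x1,x2},{x1,x4},{x1,x5},{x1,x4,x5}} W2={{x4},{x1,x4},{x2,x4},{x4,x5},{x1,x4,x5},{x2,x4,x5}} W3={{x4},{x5},{x1,x4},{x1,x5},{x2,x4},{x2,x5},{x4,x5},{x1,x4,x5},{x2,x4,x5}} W4={{x2},{x3},{x6},{x1,x2},{x2,x4},{x2,x5},{x2,x4,x5}}
  W12={{x1,x4},{x1,x4,x5}} W13={{x1,x4},{x1,x5},{x1,x4,x5}} W14={{x1,x2}} W23={{x4},{x1,x4},{x2,x4},{x4,x5},{x1,x4,x5},{x2,x4,x5}} W24={{x2,x4},{x2,x4,x5}} W34={{x2,x4},{x2,x5},{x2,x4,x5}}
  W123={{x1,x4},{x1,x4,x5}} W234={{x2,x4},{x2,x4,x5}}
components per intersection:
  W1: {{x1},{x1,x2},{x1,x4},{x1,x5},{x1,x4,x5}}
  W2: {{x4},{x1,x4},{x2,x4},{x4,x5},{x1,x4,x5},{x2,x4,x5}}
  W3: {{x4},{x5},{x1,x4},{x1,x5},{x2,x4},{x2,x5},{x4,x5},{x1,x4,x5},{x2,x4,x5}}
  W4: {{x2},{x1,x2},{x2,x4},{x2,x5},{x2,x4,x5}} {{x3}} {{x6}}
  W12: {{x1,x4},{x1,x4,x5}}
  W13: {{x1,x4},{x1,x5},{x1,x4,x5}}
  W14: {{x1,x2}}
  W23: {{x4},{x1,x4},{x2,x4},{x4,x5},{x1,x4,x5},{x2,x4,x5}}
  W24: {{x2,x4},{x2,x4,x5}}
  W34: {{x2,x4},{x2,x5},{x2,x4,x5}}
  W123: {{x1,x4},{x1,x4,x5}}
  W234: {{x2,x4},{x2,x4,x5}}
C dims 6,6,2; δ0: rk 3, SNF 1^3; δ1: rk 2, SNF 1^2
Ȟ^0 = (6 − 3) − 0 = 3, so Ȟ^0 ≅ Z^3
Ȟ^1 = (6 − 2) − 3 = 1, so Ȟ^1 ≅ Z
Ȟ^2 = (2 − 0) − 2 = 0, so Ȟ^2 ≅ 0

Ȟ^0 = Z^3, Ȟ^1 = Z, Ȟ^2 = 0


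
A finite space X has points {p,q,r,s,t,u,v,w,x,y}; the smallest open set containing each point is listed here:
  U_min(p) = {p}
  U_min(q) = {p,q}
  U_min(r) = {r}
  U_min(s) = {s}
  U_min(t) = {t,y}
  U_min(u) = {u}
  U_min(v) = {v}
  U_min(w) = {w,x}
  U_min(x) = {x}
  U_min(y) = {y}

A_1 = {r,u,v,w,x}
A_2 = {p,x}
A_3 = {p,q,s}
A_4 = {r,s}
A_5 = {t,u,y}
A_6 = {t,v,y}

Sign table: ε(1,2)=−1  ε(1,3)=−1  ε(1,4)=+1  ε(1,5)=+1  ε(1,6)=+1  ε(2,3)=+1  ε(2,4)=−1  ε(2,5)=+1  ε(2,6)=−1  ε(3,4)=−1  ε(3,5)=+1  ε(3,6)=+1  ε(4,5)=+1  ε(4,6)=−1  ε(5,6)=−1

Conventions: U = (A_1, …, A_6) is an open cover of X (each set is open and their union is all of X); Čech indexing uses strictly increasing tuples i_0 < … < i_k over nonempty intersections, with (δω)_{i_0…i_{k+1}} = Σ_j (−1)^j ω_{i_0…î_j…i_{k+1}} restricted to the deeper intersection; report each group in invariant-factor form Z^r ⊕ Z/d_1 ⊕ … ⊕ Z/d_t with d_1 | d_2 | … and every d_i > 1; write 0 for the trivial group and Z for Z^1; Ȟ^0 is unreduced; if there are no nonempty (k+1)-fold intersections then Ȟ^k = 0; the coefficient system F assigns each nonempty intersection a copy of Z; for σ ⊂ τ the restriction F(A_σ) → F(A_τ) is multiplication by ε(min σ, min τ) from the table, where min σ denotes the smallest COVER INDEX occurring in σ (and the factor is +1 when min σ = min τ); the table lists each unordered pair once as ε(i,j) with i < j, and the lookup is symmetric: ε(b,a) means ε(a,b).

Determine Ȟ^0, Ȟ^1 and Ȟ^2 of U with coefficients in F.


Ȟ^0 ≅ 0,  Ȟ^1 ≅ Z ⊕ Z/2,  Ȟ^2 ≅ 0

nerve of the cover:
  A12={x} A14={r} A15={u} A16={v} A23={p} A34={s} A56={t,y}
C dims 6,7; δ0: rk 6, SNF 1^5·2
Ȟ^0 = (6 − 6) − 0 = 0, so Ȟ^0 ≅ 0
Ȟ^1 = (7 − 0) − 6 = 1 plus torsion [2], so Ȟ^1 ≅ Z ⊕ Z/2
Ȟ^2 = (0 − 0) − 0 = 0, so Ȟ^2 ≅ 0


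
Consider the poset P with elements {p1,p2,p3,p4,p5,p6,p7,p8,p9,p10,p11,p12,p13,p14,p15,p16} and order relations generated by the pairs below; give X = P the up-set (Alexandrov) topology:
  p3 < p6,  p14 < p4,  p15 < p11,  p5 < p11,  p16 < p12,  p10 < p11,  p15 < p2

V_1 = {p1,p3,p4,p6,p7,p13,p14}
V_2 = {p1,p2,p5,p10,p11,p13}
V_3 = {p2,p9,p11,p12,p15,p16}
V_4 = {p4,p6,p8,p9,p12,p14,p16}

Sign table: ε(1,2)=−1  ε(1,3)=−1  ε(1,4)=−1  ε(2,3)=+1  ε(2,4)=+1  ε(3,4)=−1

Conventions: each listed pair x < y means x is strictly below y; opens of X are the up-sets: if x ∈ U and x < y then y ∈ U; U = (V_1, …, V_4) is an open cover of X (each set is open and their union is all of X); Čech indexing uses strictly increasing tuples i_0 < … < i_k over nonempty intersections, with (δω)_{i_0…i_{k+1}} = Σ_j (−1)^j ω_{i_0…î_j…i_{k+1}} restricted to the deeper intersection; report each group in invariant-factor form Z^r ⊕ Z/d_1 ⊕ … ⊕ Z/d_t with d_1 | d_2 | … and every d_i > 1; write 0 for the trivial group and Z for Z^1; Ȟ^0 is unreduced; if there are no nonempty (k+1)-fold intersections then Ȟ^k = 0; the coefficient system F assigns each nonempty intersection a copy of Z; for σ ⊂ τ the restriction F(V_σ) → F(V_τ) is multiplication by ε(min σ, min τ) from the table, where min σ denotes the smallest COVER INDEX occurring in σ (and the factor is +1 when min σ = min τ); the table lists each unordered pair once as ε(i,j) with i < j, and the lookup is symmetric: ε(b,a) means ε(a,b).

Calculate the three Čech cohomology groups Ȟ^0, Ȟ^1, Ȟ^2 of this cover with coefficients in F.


intersection data:
  V12={p1,p13} V14={p4,p6,p14} V23={p2,p11} V34={p9,p12,p16}
C dims 4,4; δ0: rk 4, SNF 1^3·2
Ȟ^0 = (4 − 4) − 0 = 0, so Ȟ^0 ≅ 0
Ȟ^1 = (4 − 0) − 4 = 0 plus torsion [2], so Ȟ^1 ≅ Z/2
Ȟ^2 = (0 − 0) − 0 = 0, so Ȟ^2 ≅ 0

Ȟ^0(U;F) ≅ 0, Ȟ^1(U;F) ≅ Z/2, Ȟ^2(U;F) ≅ 0
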